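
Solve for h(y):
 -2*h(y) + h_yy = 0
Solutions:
 h(y) = C1*exp(-sqrt(2)*y) + C2*exp(sqrt(2)*y)


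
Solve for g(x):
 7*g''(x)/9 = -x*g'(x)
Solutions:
 g(x) = C1 + C2*erf(3*sqrt(14)*x/14)


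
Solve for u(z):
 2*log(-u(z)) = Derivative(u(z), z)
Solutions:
 -li(-u(z)) = C1 + 2*z


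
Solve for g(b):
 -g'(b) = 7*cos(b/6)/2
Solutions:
 g(b) = C1 - 21*sin(b/6)


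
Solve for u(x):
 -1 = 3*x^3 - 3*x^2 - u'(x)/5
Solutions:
 u(x) = C1 + 15*x^4/4 - 5*x^3 + 5*x


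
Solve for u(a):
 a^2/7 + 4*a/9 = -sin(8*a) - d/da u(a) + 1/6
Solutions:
 u(a) = C1 - a^3/21 - 2*a^2/9 + a/6 + cos(8*a)/8


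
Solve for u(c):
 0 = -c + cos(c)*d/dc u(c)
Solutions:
 u(c) = C1 + Integral(c/cos(c), c)


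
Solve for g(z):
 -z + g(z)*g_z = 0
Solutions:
 g(z) = -sqrt(C1 + z^2)
 g(z) = sqrt(C1 + z^2)


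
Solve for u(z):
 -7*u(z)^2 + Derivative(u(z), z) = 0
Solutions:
 u(z) = -1/(C1 + 7*z)


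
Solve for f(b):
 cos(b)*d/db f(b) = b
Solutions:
 f(b) = C1 + Integral(b/cos(b), b)


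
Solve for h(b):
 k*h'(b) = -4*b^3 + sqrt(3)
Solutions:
 h(b) = C1 - b^4/k + sqrt(3)*b/k


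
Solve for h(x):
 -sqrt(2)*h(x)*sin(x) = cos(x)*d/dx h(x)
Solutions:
 h(x) = C1*cos(x)^(sqrt(2))


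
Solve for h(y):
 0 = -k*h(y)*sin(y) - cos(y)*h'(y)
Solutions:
 h(y) = C1*exp(k*log(cos(y)))


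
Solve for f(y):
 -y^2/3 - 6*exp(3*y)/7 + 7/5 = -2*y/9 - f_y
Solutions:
 f(y) = C1 + y^3/9 - y^2/9 - 7*y/5 + 2*exp(3*y)/7


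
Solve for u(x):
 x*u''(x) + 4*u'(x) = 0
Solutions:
 u(x) = C1 + C2/x^3


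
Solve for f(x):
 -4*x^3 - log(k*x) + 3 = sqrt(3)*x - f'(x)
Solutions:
 f(x) = C1 + x^4 + sqrt(3)*x^2/2 + x*log(k*x) - 4*x


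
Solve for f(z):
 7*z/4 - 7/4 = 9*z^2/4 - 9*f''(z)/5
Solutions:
 f(z) = C1 + C2*z + 5*z^4/48 - 35*z^3/216 + 35*z^2/72


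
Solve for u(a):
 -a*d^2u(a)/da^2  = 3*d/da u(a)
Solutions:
 u(a) = C1 + C2/a^2


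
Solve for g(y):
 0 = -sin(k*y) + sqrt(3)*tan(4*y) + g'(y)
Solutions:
 g(y) = C1 + Piecewise((-cos(k*y)/k, Ne(k, 0)), (0, True)) + sqrt(3)*log(cos(4*y))/4


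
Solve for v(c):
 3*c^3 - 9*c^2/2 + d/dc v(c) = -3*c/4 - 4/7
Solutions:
 v(c) = C1 - 3*c^4/4 + 3*c^3/2 - 3*c^2/8 - 4*c/7


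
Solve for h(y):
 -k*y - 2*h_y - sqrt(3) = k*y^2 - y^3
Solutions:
 h(y) = C1 - k*y^3/6 - k*y^2/4 + y^4/8 - sqrt(3)*y/2


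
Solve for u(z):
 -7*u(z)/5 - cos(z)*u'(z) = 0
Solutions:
 u(z) = C1*(sin(z) - 1)^(7/10)/(sin(z) + 1)^(7/10)


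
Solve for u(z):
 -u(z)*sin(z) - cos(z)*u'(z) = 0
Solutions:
 u(z) = C1*cos(z)


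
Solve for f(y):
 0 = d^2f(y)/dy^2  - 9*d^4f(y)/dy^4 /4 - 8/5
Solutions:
 f(y) = C1 + C2*y + C3*exp(-2*y/3) + C4*exp(2*y/3) + 4*y^2/5


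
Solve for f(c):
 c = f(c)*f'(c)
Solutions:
 f(c) = -sqrt(C1 + c^2)
 f(c) = sqrt(C1 + c^2)


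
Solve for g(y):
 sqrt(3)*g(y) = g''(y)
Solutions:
 g(y) = C1*exp(-3^(1/4)*y) + C2*exp(3^(1/4)*y)


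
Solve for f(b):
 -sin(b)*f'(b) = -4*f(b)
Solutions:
 f(b) = C1*(cos(b)^2 - 2*cos(b) + 1)/(cos(b)^2 + 2*cos(b) + 1)


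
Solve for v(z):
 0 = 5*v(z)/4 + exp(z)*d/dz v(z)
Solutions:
 v(z) = C1*exp(5*exp(-z)/4)


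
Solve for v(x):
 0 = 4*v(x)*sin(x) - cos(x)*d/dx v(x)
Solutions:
 v(x) = C1/cos(x)^4


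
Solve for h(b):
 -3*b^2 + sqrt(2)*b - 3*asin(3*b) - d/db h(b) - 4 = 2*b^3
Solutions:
 h(b) = C1 - b^4/2 - b^3 + sqrt(2)*b^2/2 - 3*b*asin(3*b) - 4*b - sqrt(1 - 9*b^2)


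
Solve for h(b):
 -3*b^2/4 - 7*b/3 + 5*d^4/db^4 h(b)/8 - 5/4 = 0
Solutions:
 h(b) = C1 + C2*b + C3*b^2 + C4*b^3 + b^6/300 + 7*b^5/225 + b^4/12


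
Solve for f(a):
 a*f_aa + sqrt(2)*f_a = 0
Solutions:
 f(a) = C1 + C2*a^(1 - sqrt(2))


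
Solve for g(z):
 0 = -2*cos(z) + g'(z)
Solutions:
 g(z) = C1 + 2*sin(z)


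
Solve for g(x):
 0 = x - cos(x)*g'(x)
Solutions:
 g(x) = C1 + Integral(x/cos(x), x)


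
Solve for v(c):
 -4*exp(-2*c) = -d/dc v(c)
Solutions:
 v(c) = C1 - 2*exp(-2*c)


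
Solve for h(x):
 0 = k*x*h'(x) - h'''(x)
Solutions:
 h(x) = C1 + Integral(C2*airyai(k^(1/3)*x) + C3*airybi(k^(1/3)*x), x)


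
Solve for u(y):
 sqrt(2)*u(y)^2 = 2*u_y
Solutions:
 u(y) = -2/(C1 + sqrt(2)*y)


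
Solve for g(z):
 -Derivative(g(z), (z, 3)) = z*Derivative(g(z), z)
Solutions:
 g(z) = C1 + Integral(C2*airyai(-z) + C3*airybi(-z), z)


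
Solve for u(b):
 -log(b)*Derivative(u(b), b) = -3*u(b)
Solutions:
 u(b) = C1*exp(3*li(b))


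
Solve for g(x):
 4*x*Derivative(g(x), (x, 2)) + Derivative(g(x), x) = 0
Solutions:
 g(x) = C1 + C2*x^(3/4)


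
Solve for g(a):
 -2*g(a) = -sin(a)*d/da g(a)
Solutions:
 g(a) = C1*(cos(a) - 1)/(cos(a) + 1)


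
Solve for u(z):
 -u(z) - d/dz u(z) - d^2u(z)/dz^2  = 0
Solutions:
 u(z) = (C1*sin(sqrt(3)*z/2) + C2*cos(sqrt(3)*z/2))*exp(-z/2)


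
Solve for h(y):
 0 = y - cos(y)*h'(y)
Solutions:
 h(y) = C1 + Integral(y/cos(y), y)


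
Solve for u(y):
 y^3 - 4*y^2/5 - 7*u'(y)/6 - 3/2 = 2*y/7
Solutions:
 u(y) = C1 + 3*y^4/14 - 8*y^3/35 - 6*y^2/49 - 9*y/7


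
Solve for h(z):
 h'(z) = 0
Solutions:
 h(z) = C1


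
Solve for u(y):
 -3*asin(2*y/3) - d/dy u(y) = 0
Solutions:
 u(y) = C1 - 3*y*asin(2*y/3) - 3*sqrt(9 - 4*y^2)/2


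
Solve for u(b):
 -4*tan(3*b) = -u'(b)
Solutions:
 u(b) = C1 - 4*log(cos(3*b))/3


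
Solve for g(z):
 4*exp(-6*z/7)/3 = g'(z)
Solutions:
 g(z) = C1 - 14*exp(-6*z/7)/9


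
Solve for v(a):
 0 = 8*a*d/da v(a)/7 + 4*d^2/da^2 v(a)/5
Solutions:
 v(a) = C1 + C2*erf(sqrt(35)*a/7)


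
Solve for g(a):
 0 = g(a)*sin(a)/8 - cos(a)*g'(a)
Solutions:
 g(a) = C1/cos(a)^(1/8)


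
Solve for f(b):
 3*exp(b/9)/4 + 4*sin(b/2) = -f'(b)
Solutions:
 f(b) = C1 - 27*exp(b/9)/4 + 8*cos(b/2)


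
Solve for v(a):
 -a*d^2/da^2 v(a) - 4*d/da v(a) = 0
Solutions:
 v(a) = C1 + C2/a^3


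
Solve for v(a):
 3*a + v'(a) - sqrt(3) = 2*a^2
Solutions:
 v(a) = C1 + 2*a^3/3 - 3*a^2/2 + sqrt(3)*a


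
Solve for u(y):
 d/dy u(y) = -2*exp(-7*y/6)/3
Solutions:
 u(y) = C1 + 4*exp(-7*y/6)/7


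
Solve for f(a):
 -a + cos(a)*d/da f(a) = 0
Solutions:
 f(a) = C1 + Integral(a/cos(a), a)


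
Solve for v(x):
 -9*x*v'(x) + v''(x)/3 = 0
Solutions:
 v(x) = C1 + C2*erfi(3*sqrt(6)*x/2)


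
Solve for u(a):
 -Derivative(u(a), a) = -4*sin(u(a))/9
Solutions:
 -4*a/9 + log(cos(u(a)) - 1)/2 - log(cos(u(a)) + 1)/2 = C1


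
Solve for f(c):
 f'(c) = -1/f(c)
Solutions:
 f(c) = -sqrt(C1 - 2*c)
 f(c) = sqrt(C1 - 2*c)


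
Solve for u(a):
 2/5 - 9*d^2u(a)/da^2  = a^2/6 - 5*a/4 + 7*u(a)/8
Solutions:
 u(a) = C1*sin(sqrt(14)*a/12) + C2*cos(sqrt(14)*a/12) - 4*a^2/21 + 10*a/7 + 1072/245


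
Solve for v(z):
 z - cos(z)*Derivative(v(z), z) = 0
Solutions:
 v(z) = C1 + Integral(z/cos(z), z)


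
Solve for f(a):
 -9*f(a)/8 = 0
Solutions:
 f(a) = 0


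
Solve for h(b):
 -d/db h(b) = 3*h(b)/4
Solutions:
 h(b) = C1*exp(-3*b/4)


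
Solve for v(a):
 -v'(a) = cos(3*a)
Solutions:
 v(a) = C1 - sin(3*a)/3


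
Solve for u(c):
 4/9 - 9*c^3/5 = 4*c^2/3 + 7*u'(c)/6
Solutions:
 u(c) = C1 - 27*c^4/70 - 8*c^3/21 + 8*c/21


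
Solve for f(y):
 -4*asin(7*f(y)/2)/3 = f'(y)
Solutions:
 Integral(1/asin(7*_y/2), (_y, f(y))) = C1 - 4*y/3


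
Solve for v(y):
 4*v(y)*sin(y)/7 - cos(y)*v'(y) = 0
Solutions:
 v(y) = C1/cos(y)^(4/7)


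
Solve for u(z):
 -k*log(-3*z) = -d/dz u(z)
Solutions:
 u(z) = C1 + k*z*log(-z) + k*z*(-1 + log(3))


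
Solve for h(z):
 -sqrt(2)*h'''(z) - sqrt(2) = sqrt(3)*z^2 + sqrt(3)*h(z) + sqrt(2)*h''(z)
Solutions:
 h(z) = C1*exp(z*(-2 + (1 + 27*sqrt(6)/4 + sqrt(-4 + (4 + 27*sqrt(6))^2/4)/2)^(-1/3) + (1 + 27*sqrt(6)/4 + sqrt(-4 + (4 + 27*sqrt(6))^2/4)/2)^(1/3))/6)*sin(sqrt(3)*z*(-(1 + 27*sqrt(6)/4 + sqrt(-4 + (2 + 27*sqrt(6)/2)^2)/2)^(1/3) + (1 + 27*sqrt(6)/4 + sqrt(-4 + (2 + 27*sqrt(6)/2)^2)/2)^(-1/3))/6) + C2*exp(z*(-2 + (1 + 27*sqrt(6)/4 + sqrt(-4 + (4 + 27*sqrt(6))^2/4)/2)^(-1/3) + (1 + 27*sqrt(6)/4 + sqrt(-4 + (4 + 27*sqrt(6))^2/4)/2)^(1/3))/6)*cos(sqrt(3)*z*(-(1 + 27*sqrt(6)/4 + sqrt(-4 + (2 + 27*sqrt(6)/2)^2)/2)^(1/3) + (1 + 27*sqrt(6)/4 + sqrt(-4 + (2 + 27*sqrt(6)/2)^2)/2)^(-1/3))/6) + C3*exp(-z*((1 + 27*sqrt(6)/4 + sqrt(-4 + (4 + 27*sqrt(6))^2/4)/2)^(-1/3) + 1 + (1 + 27*sqrt(6)/4 + sqrt(-4 + (4 + 27*sqrt(6))^2/4)/2)^(1/3))/3) - z^2 + sqrt(6)/3


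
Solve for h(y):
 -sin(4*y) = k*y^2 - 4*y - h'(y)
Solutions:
 h(y) = C1 + k*y^3/3 - 2*y^2 - cos(4*y)/4


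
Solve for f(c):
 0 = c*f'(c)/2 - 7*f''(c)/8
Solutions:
 f(c) = C1 + C2*erfi(sqrt(14)*c/7)


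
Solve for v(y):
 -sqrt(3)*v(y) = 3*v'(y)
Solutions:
 v(y) = C1*exp(-sqrt(3)*y/3)


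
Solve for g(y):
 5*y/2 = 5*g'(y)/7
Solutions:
 g(y) = C1 + 7*y^2/4


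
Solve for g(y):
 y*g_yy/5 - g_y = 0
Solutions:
 g(y) = C1 + C2*y^6


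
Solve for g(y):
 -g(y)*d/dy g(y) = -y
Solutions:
 g(y) = -sqrt(C1 + y^2)
 g(y) = sqrt(C1 + y^2)


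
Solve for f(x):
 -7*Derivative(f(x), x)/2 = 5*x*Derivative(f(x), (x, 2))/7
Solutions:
 f(x) = C1 + C2/x^(39/10)


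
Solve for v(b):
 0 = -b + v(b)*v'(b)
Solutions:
 v(b) = -sqrt(C1 + b^2)
 v(b) = sqrt(C1 + b^2)


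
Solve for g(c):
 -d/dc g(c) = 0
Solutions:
 g(c) = C1


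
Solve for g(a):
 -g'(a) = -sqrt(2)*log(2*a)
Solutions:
 g(a) = C1 + sqrt(2)*a*log(a) - sqrt(2)*a + sqrt(2)*a*log(2)


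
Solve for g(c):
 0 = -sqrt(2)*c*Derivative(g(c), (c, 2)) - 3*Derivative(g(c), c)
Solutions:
 g(c) = C1 + C2*c^(1 - 3*sqrt(2)/2)


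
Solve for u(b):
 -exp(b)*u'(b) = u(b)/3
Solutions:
 u(b) = C1*exp(exp(-b)/3)


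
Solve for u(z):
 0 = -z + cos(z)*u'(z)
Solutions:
 u(z) = C1 + Integral(z/cos(z), z)


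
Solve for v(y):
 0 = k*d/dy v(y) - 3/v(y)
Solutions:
 v(y) = -sqrt(C1 + 6*y/k)
 v(y) = sqrt(C1 + 6*y/k)


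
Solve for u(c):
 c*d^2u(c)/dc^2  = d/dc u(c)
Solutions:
 u(c) = C1 + C2*c^2


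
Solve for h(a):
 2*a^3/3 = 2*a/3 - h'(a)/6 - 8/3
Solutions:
 h(a) = C1 - a^4 + 2*a^2 - 16*a


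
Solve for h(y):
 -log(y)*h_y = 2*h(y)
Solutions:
 h(y) = C1*exp(-2*li(y))


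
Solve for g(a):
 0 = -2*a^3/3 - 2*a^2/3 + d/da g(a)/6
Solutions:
 g(a) = C1 + a^4 + 4*a^3/3


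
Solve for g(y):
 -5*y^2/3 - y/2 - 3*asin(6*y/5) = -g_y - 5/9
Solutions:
 g(y) = C1 + 5*y^3/9 + y^2/4 + 3*y*asin(6*y/5) - 5*y/9 + sqrt(25 - 36*y^2)/2


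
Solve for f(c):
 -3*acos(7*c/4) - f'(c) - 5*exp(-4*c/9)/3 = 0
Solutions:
 f(c) = C1 - 3*c*acos(7*c/4) + 3*sqrt(16 - 49*c^2)/7 + 15*exp(-4*c/9)/4


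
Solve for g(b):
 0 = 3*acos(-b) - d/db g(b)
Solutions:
 g(b) = C1 + 3*b*acos(-b) + 3*sqrt(1 - b^2)


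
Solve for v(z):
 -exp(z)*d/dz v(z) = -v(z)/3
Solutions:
 v(z) = C1*exp(-exp(-z)/3)


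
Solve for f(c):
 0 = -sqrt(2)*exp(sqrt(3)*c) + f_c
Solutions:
 f(c) = C1 + sqrt(6)*exp(sqrt(3)*c)/3


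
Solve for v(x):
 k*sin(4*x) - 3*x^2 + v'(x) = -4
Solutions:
 v(x) = C1 + k*cos(4*x)/4 + x^3 - 4*x


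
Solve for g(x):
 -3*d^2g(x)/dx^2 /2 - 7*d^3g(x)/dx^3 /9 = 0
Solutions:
 g(x) = C1 + C2*x + C3*exp(-27*x/14)


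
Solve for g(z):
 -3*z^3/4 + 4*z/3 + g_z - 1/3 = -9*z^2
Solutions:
 g(z) = C1 + 3*z^4/16 - 3*z^3 - 2*z^2/3 + z/3


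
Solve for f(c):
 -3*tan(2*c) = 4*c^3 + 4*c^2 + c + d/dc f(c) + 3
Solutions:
 f(c) = C1 - c^4 - 4*c^3/3 - c^2/2 - 3*c + 3*log(cos(2*c))/2


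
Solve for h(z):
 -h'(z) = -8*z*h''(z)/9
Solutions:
 h(z) = C1 + C2*z^(17/8)


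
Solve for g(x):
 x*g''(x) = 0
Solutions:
 g(x) = C1 + C2*x


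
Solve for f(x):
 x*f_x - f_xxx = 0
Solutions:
 f(x) = C1 + Integral(C2*airyai(x) + C3*airybi(x), x)


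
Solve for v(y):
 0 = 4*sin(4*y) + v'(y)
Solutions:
 v(y) = C1 + cos(4*y)


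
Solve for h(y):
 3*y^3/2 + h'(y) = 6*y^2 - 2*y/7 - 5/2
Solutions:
 h(y) = C1 - 3*y^4/8 + 2*y^3 - y^2/7 - 5*y/2


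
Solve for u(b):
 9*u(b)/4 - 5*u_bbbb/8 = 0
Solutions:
 u(b) = C1*exp(-2^(1/4)*sqrt(3)*5^(3/4)*b/5) + C2*exp(2^(1/4)*sqrt(3)*5^(3/4)*b/5) + C3*sin(2^(1/4)*sqrt(3)*5^(3/4)*b/5) + C4*cos(2^(1/4)*sqrt(3)*5^(3/4)*b/5)


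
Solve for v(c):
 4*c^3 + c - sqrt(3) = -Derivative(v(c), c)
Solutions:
 v(c) = C1 - c^4 - c^2/2 + sqrt(3)*c


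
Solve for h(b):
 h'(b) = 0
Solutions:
 h(b) = C1


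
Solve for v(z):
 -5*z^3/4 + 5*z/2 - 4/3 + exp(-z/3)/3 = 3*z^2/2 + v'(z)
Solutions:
 v(z) = C1 - 5*z^4/16 - z^3/2 + 5*z^2/4 - 4*z/3 - 1/exp(z)^(1/3)


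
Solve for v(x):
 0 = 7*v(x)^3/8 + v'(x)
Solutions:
 v(x) = -2*sqrt(-1/(C1 - 7*x))
 v(x) = 2*sqrt(-1/(C1 - 7*x))


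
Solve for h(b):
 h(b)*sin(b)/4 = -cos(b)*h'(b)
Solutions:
 h(b) = C1*cos(b)^(1/4)


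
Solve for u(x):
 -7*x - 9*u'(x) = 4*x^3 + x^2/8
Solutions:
 u(x) = C1 - x^4/9 - x^3/216 - 7*x^2/18


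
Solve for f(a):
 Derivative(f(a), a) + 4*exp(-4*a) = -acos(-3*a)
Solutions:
 f(a) = C1 - a*acos(-3*a) - sqrt(1 - 9*a^2)/3 + exp(-4*a)


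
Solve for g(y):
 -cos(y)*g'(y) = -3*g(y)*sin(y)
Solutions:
 g(y) = C1/cos(y)^3


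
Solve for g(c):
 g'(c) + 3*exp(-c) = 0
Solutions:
 g(c) = C1 + 3*exp(-c)


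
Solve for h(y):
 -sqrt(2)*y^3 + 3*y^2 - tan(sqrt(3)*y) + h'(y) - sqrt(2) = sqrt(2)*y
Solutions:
 h(y) = C1 + sqrt(2)*y^4/4 - y^3 + sqrt(2)*y^2/2 + sqrt(2)*y - sqrt(3)*log(cos(sqrt(3)*y))/3


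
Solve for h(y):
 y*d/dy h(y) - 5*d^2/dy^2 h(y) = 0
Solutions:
 h(y) = C1 + C2*erfi(sqrt(10)*y/10)


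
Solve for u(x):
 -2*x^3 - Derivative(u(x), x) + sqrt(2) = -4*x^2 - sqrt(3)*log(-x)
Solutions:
 u(x) = C1 - x^4/2 + 4*x^3/3 + sqrt(3)*x*log(-x) + x*(-sqrt(3) + sqrt(2))


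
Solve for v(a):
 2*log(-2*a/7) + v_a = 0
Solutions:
 v(a) = C1 - 2*a*log(-a) + 2*a*(-log(2) + 1 + log(7))


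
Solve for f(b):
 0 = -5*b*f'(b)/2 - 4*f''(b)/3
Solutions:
 f(b) = C1 + C2*erf(sqrt(15)*b/4)


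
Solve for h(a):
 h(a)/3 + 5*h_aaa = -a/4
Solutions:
 h(a) = C3*exp(-15^(2/3)*a/15) - 3*a/4 + (C1*sin(3^(1/6)*5^(2/3)*a/10) + C2*cos(3^(1/6)*5^(2/3)*a/10))*exp(15^(2/3)*a/30)


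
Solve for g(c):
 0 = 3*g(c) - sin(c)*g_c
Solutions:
 g(c) = C1*(cos(c) - 1)^(3/2)/(cos(c) + 1)^(3/2)


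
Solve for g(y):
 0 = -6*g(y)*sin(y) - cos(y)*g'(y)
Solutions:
 g(y) = C1*cos(y)^6


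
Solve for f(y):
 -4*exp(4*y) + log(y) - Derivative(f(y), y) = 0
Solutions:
 f(y) = C1 + y*log(y) - y - exp(4*y)


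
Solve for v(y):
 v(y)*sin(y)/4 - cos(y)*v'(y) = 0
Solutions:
 v(y) = C1/cos(y)^(1/4)


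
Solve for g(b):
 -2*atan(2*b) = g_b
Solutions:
 g(b) = C1 - 2*b*atan(2*b) + log(4*b^2 + 1)/2


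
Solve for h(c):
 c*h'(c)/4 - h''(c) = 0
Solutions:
 h(c) = C1 + C2*erfi(sqrt(2)*c/4)


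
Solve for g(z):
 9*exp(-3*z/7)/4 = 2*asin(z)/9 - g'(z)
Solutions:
 g(z) = C1 + 2*z*asin(z)/9 + 2*sqrt(1 - z^2)/9 + 21*exp(-3*z/7)/4


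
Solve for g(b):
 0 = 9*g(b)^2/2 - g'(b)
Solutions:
 g(b) = -2/(C1 + 9*b)


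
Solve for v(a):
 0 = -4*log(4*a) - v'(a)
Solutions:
 v(a) = C1 - 4*a*log(a) - a*log(256) + 4*a


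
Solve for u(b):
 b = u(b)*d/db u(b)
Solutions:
 u(b) = -sqrt(C1 + b^2)
 u(b) = sqrt(C1 + b^2)


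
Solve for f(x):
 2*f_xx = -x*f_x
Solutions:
 f(x) = C1 + C2*erf(x/2)


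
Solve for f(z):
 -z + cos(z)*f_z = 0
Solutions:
 f(z) = C1 + Integral(z/cos(z), z)


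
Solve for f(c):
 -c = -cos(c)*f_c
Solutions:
 f(c) = C1 + Integral(c/cos(c), c)


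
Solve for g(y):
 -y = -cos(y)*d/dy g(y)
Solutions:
 g(y) = C1 + Integral(y/cos(y), y)


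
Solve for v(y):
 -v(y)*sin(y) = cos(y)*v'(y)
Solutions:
 v(y) = C1*cos(y)


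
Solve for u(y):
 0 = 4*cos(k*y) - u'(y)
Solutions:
 u(y) = C1 + 4*sin(k*y)/k


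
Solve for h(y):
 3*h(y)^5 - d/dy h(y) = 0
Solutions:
 h(y) = -(-1/(C1 + 12*y))^(1/4)
 h(y) = (-1/(C1 + 12*y))^(1/4)
 h(y) = -I*(-1/(C1 + 12*y))^(1/4)
 h(y) = I*(-1/(C1 + 12*y))^(1/4)


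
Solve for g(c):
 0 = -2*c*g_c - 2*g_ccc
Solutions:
 g(c) = C1 + Integral(C2*airyai(-c) + C3*airybi(-c), c)


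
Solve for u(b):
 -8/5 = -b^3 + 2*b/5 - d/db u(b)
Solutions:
 u(b) = C1 - b^4/4 + b^2/5 + 8*b/5


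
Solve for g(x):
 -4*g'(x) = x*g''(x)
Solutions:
 g(x) = C1 + C2/x^3


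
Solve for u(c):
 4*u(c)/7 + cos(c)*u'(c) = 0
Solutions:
 u(c) = C1*(sin(c) - 1)^(2/7)/(sin(c) + 1)^(2/7)


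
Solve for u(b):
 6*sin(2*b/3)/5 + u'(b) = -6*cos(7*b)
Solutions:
 u(b) = C1 - 6*sin(7*b)/7 + 9*cos(2*b/3)/5


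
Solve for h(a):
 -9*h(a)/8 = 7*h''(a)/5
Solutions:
 h(a) = C1*sin(3*sqrt(70)*a/28) + C2*cos(3*sqrt(70)*a/28)


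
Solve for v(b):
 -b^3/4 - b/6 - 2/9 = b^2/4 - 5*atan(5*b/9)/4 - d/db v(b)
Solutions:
 v(b) = C1 + b^4/16 + b^3/12 + b^2/12 - 5*b*atan(5*b/9)/4 + 2*b/9 + 9*log(25*b^2 + 81)/8


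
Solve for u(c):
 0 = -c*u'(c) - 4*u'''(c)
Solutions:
 u(c) = C1 + Integral(C2*airyai(-2^(1/3)*c/2) + C3*airybi(-2^(1/3)*c/2), c)


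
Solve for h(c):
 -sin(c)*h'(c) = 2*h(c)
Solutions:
 h(c) = C1*(cos(c) + 1)/(cos(c) - 1)


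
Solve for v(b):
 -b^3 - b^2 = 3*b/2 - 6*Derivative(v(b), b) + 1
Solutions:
 v(b) = C1 + b^4/24 + b^3/18 + b^2/8 + b/6


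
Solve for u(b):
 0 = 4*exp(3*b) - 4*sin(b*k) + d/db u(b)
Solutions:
 u(b) = C1 - 4*exp(3*b)/3 - 4*cos(b*k)/k


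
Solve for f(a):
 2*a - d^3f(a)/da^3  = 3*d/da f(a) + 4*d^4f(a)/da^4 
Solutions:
 f(a) = C1 + C4*exp(-a) + a^2/3 + (C2*sin(sqrt(39)*a/8) + C3*cos(sqrt(39)*a/8))*exp(3*a/8)


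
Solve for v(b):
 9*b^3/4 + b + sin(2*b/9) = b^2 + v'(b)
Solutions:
 v(b) = C1 + 9*b^4/16 - b^3/3 + b^2/2 - 9*cos(2*b/9)/2


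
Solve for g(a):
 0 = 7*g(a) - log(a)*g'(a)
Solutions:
 g(a) = C1*exp(7*li(a))


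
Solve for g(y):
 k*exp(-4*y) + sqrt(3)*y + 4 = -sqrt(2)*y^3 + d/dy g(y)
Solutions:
 g(y) = C1 - k*exp(-4*y)/4 + sqrt(2)*y^4/4 + sqrt(3)*y^2/2 + 4*y


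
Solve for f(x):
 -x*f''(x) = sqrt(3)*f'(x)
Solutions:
 f(x) = C1 + C2*x^(1 - sqrt(3))


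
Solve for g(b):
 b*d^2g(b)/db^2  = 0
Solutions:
 g(b) = C1 + C2*b


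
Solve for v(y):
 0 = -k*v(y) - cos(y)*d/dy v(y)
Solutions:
 v(y) = C1*exp(k*(log(sin(y) - 1) - log(sin(y) + 1))/2)


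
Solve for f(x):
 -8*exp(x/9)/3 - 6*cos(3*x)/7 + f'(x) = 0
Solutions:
 f(x) = C1 + 24*exp(x/9) + 2*sin(3*x)/7


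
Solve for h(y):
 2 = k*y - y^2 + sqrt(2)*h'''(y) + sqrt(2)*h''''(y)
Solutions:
 h(y) = C1 + C2*y + C3*y^2 + C4*exp(-y) + sqrt(2)*y^5/120 + sqrt(2)*y^4*(-k - 2)/48 + sqrt(2)*y^3*(k + 4)/12


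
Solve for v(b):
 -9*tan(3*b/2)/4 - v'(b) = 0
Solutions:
 v(b) = C1 + 3*log(cos(3*b/2))/2


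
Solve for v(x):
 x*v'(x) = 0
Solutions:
 v(x) = C1


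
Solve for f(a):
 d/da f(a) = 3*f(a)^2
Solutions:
 f(a) = -1/(C1 + 3*a)


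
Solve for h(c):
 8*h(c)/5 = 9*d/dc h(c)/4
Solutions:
 h(c) = C1*exp(32*c/45)


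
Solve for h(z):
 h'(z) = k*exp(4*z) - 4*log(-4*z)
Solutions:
 h(z) = C1 + k*exp(4*z)/4 - 4*z*log(-z) + 4*z*(1 - 2*log(2))


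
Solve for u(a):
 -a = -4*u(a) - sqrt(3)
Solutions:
 u(a) = a/4 - sqrt(3)/4


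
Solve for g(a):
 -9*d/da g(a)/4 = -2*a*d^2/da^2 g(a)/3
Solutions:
 g(a) = C1 + C2*a^(35/8)


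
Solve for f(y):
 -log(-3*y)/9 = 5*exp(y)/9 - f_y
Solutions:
 f(y) = C1 + y*log(-y)/9 + y*(-1 + log(3))/9 + 5*exp(y)/9


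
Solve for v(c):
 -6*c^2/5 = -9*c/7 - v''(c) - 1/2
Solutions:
 v(c) = C1 + C2*c + c^4/10 - 3*c^3/14 - c^2/4


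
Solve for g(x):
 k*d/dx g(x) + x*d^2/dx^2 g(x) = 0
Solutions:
 g(x) = C1 + x^(1 - re(k))*(C2*sin(log(x)*Abs(im(k))) + C3*cos(log(x)*im(k)))


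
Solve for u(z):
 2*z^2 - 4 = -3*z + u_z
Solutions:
 u(z) = C1 + 2*z^3/3 + 3*z^2/2 - 4*z


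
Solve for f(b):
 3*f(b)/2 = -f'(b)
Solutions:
 f(b) = C1*exp(-3*b/2)


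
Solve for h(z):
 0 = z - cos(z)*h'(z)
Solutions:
 h(z) = C1 + Integral(z/cos(z), z)


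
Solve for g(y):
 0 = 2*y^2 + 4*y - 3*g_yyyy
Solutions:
 g(y) = C1 + C2*y + C3*y^2 + C4*y^3 + y^6/540 + y^5/90


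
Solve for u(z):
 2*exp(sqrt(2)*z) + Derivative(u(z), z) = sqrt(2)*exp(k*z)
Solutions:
 u(z) = C1 - sqrt(2)*exp(sqrt(2)*z) + sqrt(2)*exp(k*z)/k


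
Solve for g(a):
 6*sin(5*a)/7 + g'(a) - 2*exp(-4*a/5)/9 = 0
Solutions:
 g(a) = C1 + 6*cos(5*a)/35 - 5*exp(-4*a/5)/18


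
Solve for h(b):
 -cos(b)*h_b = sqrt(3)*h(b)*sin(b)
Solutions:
 h(b) = C1*cos(b)^(sqrt(3))


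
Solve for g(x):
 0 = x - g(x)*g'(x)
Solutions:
 g(x) = -sqrt(C1 + x^2)
 g(x) = sqrt(C1 + x^2)


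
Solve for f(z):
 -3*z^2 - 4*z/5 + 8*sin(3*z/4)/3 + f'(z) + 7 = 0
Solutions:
 f(z) = C1 + z^3 + 2*z^2/5 - 7*z + 32*cos(3*z/4)/9


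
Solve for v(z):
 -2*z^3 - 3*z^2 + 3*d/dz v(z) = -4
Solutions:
 v(z) = C1 + z^4/6 + z^3/3 - 4*z/3


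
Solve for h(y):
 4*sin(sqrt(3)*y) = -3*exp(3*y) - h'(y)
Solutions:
 h(y) = C1 - exp(3*y) + 4*sqrt(3)*cos(sqrt(3)*y)/3


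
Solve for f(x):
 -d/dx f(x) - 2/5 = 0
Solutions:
 f(x) = C1 - 2*x/5


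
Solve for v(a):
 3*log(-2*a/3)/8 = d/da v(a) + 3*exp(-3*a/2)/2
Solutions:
 v(a) = C1 + 3*a*log(-a)/8 + 3*a*(-log(3) - 1 + log(2))/8 + exp(-3*a/2)


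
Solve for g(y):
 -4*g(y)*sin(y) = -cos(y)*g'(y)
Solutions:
 g(y) = C1/cos(y)^4


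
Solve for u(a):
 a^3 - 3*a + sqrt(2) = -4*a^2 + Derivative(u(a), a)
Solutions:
 u(a) = C1 + a^4/4 + 4*a^3/3 - 3*a^2/2 + sqrt(2)*a


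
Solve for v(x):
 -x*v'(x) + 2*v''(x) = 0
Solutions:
 v(x) = C1 + C2*erfi(x/2)


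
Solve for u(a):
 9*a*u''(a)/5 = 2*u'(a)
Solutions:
 u(a) = C1 + C2*a^(19/9)


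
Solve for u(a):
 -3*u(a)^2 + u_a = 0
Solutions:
 u(a) = -1/(C1 + 3*a)


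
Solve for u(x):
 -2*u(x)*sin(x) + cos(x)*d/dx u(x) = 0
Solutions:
 u(x) = C1/cos(x)^2


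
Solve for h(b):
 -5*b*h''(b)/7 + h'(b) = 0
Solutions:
 h(b) = C1 + C2*b^(12/5)


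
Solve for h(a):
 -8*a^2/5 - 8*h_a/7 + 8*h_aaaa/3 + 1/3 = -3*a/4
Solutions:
 h(a) = C1 + C4*exp(3^(1/3)*7^(2/3)*a/7) - 7*a^3/15 + 21*a^2/64 + 7*a/24 + (C2*sin(3^(5/6)*7^(2/3)*a/14) + C3*cos(3^(5/6)*7^(2/3)*a/14))*exp(-3^(1/3)*7^(2/3)*a/14)


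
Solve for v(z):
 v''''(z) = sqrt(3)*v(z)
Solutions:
 v(z) = C1*exp(-3^(1/8)*z) + C2*exp(3^(1/8)*z) + C3*sin(3^(1/8)*z) + C4*cos(3^(1/8)*z)


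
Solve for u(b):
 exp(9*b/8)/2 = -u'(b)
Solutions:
 u(b) = C1 - 4*exp(9*b/8)/9


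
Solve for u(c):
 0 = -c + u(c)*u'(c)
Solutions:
 u(c) = -sqrt(C1 + c^2)
 u(c) = sqrt(C1 + c^2)


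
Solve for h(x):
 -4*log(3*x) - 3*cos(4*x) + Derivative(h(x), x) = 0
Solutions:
 h(x) = C1 + 4*x*log(x) - 4*x + 4*x*log(3) + 3*sin(4*x)/4


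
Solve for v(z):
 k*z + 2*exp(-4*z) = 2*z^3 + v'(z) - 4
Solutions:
 v(z) = C1 + k*z^2/2 - z^4/2 + 4*z - exp(-4*z)/2


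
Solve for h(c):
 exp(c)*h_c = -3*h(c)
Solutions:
 h(c) = C1*exp(3*exp(-c))


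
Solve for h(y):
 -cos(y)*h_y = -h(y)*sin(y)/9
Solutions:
 h(y) = C1/cos(y)^(1/9)


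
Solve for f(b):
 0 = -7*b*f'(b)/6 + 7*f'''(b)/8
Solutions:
 f(b) = C1 + Integral(C2*airyai(6^(2/3)*b/3) + C3*airybi(6^(2/3)*b/3), b)


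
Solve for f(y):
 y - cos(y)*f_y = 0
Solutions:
 f(y) = C1 + Integral(y/cos(y), y)


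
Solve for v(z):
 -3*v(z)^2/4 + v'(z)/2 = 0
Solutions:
 v(z) = -2/(C1 + 3*z)


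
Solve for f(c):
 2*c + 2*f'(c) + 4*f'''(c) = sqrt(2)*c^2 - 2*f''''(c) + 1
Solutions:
 f(c) = C1 + C2*exp(c*(-8 + 8*2^(1/3)/(3*sqrt(177) + 43)^(1/3) + 2^(2/3)*(3*sqrt(177) + 43)^(1/3))/12)*sin(2^(1/3)*sqrt(3)*c*(-2^(1/3)*(3*sqrt(177) + 43)^(1/3) + 8/(3*sqrt(177) + 43)^(1/3))/12) + C3*exp(c*(-8 + 8*2^(1/3)/(3*sqrt(177) + 43)^(1/3) + 2^(2/3)*(3*sqrt(177) + 43)^(1/3))/12)*cos(2^(1/3)*sqrt(3)*c*(-2^(1/3)*(3*sqrt(177) + 43)^(1/3) + 8/(3*sqrt(177) + 43)^(1/3))/12) + C4*exp(-c*(8*2^(1/3)/(3*sqrt(177) + 43)^(1/3) + 4 + 2^(2/3)*(3*sqrt(177) + 43)^(1/3))/6) + sqrt(2)*c^3/6 - c^2/2 - 2*sqrt(2)*c + c/2


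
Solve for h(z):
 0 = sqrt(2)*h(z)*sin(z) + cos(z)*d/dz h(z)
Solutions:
 h(z) = C1*cos(z)^(sqrt(2))


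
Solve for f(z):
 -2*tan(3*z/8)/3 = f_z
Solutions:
 f(z) = C1 + 16*log(cos(3*z/8))/9


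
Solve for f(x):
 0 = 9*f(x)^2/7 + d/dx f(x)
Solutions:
 f(x) = 7/(C1 + 9*x)


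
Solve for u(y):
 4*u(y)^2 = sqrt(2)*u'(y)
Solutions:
 u(y) = -1/(C1 + 2*sqrt(2)*y)


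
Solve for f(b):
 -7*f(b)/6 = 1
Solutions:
 f(b) = -6/7


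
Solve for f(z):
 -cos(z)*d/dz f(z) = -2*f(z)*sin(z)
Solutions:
 f(z) = C1/cos(z)^2


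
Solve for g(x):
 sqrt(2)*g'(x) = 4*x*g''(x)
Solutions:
 g(x) = C1 + C2*x^(sqrt(2)/4 + 1)


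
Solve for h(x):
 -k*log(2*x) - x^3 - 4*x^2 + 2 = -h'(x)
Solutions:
 h(x) = C1 + k*x*log(x) - k*x + k*x*log(2) + x^4/4 + 4*x^3/3 - 2*x


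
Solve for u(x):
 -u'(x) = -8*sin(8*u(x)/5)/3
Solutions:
 -8*x/3 + 5*log(cos(8*u(x)/5) - 1)/16 - 5*log(cos(8*u(x)/5) + 1)/16 = C1


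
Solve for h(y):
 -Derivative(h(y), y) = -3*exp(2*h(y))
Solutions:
 h(y) = log(-sqrt(-1/(C1 + 3*y))) - log(2)/2
 h(y) = log(-1/(C1 + 3*y))/2 - log(2)/2


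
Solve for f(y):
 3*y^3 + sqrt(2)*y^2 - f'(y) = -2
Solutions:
 f(y) = C1 + 3*y^4/4 + sqrt(2)*y^3/3 + 2*y


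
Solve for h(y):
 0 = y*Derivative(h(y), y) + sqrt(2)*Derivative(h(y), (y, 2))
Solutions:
 h(y) = C1 + C2*erf(2^(1/4)*y/2)


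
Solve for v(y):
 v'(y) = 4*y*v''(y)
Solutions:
 v(y) = C1 + C2*y^(5/4)


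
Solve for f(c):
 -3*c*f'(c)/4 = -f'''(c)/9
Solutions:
 f(c) = C1 + Integral(C2*airyai(3*2^(1/3)*c/2) + C3*airybi(3*2^(1/3)*c/2), c)


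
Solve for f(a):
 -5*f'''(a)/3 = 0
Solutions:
 f(a) = C1 + C2*a + C3*a^2


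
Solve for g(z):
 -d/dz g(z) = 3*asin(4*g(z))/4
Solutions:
 Integral(1/asin(4*_y), (_y, g(z))) = C1 - 3*z/4


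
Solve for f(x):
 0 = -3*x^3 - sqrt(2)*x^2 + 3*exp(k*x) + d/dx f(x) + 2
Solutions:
 f(x) = C1 + 3*x^4/4 + sqrt(2)*x^3/3 - 2*x - 3*exp(k*x)/k


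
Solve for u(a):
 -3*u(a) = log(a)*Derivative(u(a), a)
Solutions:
 u(a) = C1*exp(-3*li(a))


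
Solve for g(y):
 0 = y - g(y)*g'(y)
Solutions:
 g(y) = -sqrt(C1 + y^2)
 g(y) = sqrt(C1 + y^2)


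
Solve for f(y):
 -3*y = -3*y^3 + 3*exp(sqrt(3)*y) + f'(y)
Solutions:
 f(y) = C1 + 3*y^4/4 - 3*y^2/2 - sqrt(3)*exp(sqrt(3)*y)


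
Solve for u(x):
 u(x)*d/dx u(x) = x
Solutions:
 u(x) = -sqrt(C1 + x^2)
 u(x) = sqrt(C1 + x^2)


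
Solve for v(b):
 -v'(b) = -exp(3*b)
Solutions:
 v(b) = C1 + exp(3*b)/3


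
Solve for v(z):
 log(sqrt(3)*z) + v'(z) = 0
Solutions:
 v(z) = C1 - z*log(z) - z*log(3)/2 + z


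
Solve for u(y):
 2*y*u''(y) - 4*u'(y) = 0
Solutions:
 u(y) = C1 + C2*y^3


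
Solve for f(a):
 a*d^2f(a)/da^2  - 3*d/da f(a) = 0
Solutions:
 f(a) = C1 + C2*a^4


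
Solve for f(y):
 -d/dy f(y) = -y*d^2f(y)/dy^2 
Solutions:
 f(y) = C1 + C2*y^2


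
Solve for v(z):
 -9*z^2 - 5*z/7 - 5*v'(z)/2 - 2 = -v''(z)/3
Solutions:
 v(z) = C1 + C2*exp(15*z/2) - 6*z^3/5 - 109*z^2/175 - 2536*z/2625


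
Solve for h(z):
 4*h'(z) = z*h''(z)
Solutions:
 h(z) = C1 + C2*z^5


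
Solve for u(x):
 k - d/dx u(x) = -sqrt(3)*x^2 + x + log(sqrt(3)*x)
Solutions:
 u(x) = C1 + k*x + sqrt(3)*x^3/3 - x^2/2 - x*log(x) - x*log(3)/2 + x


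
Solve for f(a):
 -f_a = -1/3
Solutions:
 f(a) = C1 + a/3


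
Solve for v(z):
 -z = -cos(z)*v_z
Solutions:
 v(z) = C1 + Integral(z/cos(z), z)


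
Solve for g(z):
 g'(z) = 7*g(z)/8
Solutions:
 g(z) = C1*exp(7*z/8)


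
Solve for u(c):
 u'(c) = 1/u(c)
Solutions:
 u(c) = -sqrt(C1 + 2*c)
 u(c) = sqrt(C1 + 2*c)


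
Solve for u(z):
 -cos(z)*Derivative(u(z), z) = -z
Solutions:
 u(z) = C1 + Integral(z/cos(z), z)


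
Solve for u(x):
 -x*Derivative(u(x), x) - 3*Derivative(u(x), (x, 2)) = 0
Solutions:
 u(x) = C1 + C2*erf(sqrt(6)*x/6)


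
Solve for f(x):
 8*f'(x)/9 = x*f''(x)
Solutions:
 f(x) = C1 + C2*x^(17/9)


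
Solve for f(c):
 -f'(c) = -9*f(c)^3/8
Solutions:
 f(c) = -2*sqrt(-1/(C1 + 9*c))
 f(c) = 2*sqrt(-1/(C1 + 9*c))


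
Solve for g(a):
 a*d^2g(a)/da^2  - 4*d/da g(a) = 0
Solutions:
 g(a) = C1 + C2*a^5


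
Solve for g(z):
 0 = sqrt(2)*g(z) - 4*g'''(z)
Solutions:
 g(z) = C3*exp(sqrt(2)*z/2) + (C1*sin(sqrt(6)*z/4) + C2*cos(sqrt(6)*z/4))*exp(-sqrt(2)*z/4)


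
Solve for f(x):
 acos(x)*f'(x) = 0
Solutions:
 f(x) = C1


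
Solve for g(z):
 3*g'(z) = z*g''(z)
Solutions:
 g(z) = C1 + C2*z^4


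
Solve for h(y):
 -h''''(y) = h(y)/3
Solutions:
 h(y) = (C1*sin(sqrt(2)*3^(3/4)*y/6) + C2*cos(sqrt(2)*3^(3/4)*y/6))*exp(-sqrt(2)*3^(3/4)*y/6) + (C3*sin(sqrt(2)*3^(3/4)*y/6) + C4*cos(sqrt(2)*3^(3/4)*y/6))*exp(sqrt(2)*3^(3/4)*y/6)


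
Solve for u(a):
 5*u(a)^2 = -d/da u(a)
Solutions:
 u(a) = 1/(C1 + 5*a)


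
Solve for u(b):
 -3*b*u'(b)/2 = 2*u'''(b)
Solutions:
 u(b) = C1 + Integral(C2*airyai(-6^(1/3)*b/2) + C3*airybi(-6^(1/3)*b/2), b)


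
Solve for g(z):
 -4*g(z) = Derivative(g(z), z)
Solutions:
 g(z) = C1*exp(-4*z)


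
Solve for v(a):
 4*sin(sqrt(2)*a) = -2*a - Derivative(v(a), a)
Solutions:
 v(a) = C1 - a^2 + 2*sqrt(2)*cos(sqrt(2)*a)


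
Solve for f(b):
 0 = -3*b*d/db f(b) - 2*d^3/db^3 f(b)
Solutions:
 f(b) = C1 + Integral(C2*airyai(-2^(2/3)*3^(1/3)*b/2) + C3*airybi(-2^(2/3)*3^(1/3)*b/2), b)


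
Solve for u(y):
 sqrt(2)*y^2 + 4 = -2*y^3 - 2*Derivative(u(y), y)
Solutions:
 u(y) = C1 - y^4/4 - sqrt(2)*y^3/6 - 2*y


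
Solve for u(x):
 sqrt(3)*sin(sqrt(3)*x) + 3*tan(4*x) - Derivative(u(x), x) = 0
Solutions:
 u(x) = C1 - 3*log(cos(4*x))/4 - cos(sqrt(3)*x)


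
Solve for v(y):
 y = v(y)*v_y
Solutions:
 v(y) = -sqrt(C1 + y^2)
 v(y) = sqrt(C1 + y^2)


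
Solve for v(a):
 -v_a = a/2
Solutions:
 v(a) = C1 - a^2/4


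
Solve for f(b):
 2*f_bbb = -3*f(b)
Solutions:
 f(b) = C3*exp(-2^(2/3)*3^(1/3)*b/2) + (C1*sin(2^(2/3)*3^(5/6)*b/4) + C2*cos(2^(2/3)*3^(5/6)*b/4))*exp(2^(2/3)*3^(1/3)*b/4)


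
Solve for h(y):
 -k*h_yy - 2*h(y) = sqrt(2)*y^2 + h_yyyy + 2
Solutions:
 h(y) = C1*exp(-sqrt(2)*y*sqrt(-k - sqrt(k^2 - 8))/2) + C2*exp(sqrt(2)*y*sqrt(-k - sqrt(k^2 - 8))/2) + C3*exp(-sqrt(2)*y*sqrt(-k + sqrt(k^2 - 8))/2) + C4*exp(sqrt(2)*y*sqrt(-k + sqrt(k^2 - 8))/2) + sqrt(2)*k/2 - sqrt(2)*y^2/2 - 1


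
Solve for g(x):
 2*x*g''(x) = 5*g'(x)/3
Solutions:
 g(x) = C1 + C2*x^(11/6)


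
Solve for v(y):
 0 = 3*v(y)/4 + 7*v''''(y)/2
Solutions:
 v(y) = (C1*sin(6^(1/4)*7^(3/4)*y/14) + C2*cos(6^(1/4)*7^(3/4)*y/14))*exp(-6^(1/4)*7^(3/4)*y/14) + (C3*sin(6^(1/4)*7^(3/4)*y/14) + C4*cos(6^(1/4)*7^(3/4)*y/14))*exp(6^(1/4)*7^(3/4)*y/14)


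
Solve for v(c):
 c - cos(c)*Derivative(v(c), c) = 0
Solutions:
 v(c) = C1 + Integral(c/cos(c), c)


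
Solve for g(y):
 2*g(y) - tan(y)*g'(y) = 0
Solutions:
 g(y) = C1*sin(y)^2


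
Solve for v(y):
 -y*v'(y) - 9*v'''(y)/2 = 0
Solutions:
 v(y) = C1 + Integral(C2*airyai(-6^(1/3)*y/3) + C3*airybi(-6^(1/3)*y/3), y)


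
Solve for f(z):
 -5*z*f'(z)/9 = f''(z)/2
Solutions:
 f(z) = C1 + C2*erf(sqrt(5)*z/3)


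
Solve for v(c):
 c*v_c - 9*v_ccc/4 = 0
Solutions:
 v(c) = C1 + Integral(C2*airyai(2^(2/3)*3^(1/3)*c/3) + C3*airybi(2^(2/3)*3^(1/3)*c/3), c)


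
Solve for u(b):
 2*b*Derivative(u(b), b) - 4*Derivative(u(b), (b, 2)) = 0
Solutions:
 u(b) = C1 + C2*erfi(b/2)


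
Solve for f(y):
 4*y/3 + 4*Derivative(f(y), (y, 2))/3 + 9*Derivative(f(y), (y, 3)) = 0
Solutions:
 f(y) = C1 + C2*y + C3*exp(-4*y/27) - y^3/6 + 27*y^2/8


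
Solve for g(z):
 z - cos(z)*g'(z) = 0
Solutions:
 g(z) = C1 + Integral(z/cos(z), z)


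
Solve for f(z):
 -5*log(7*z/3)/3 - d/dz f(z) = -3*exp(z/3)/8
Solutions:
 f(z) = C1 - 5*z*log(z)/3 + 5*z*(-log(7) + 1 + log(3))/3 + 9*exp(z/3)/8


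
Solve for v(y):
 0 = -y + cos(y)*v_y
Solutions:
 v(y) = C1 + Integral(y/cos(y), y)


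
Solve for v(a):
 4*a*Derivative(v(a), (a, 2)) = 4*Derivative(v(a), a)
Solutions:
 v(a) = C1 + C2*a^2


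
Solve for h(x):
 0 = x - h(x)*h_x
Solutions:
 h(x) = -sqrt(C1 + x^2)
 h(x) = sqrt(C1 + x^2)


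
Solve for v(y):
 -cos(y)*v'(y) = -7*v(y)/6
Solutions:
 v(y) = C1*(sin(y) + 1)^(7/12)/(sin(y) - 1)^(7/12)


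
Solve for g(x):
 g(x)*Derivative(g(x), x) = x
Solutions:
 g(x) = -sqrt(C1 + x^2)
 g(x) = sqrt(C1 + x^2)


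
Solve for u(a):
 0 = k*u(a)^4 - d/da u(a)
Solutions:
 u(a) = (-1/(C1 + 3*a*k))^(1/3)
 u(a) = (-1/(C1 + a*k))^(1/3)*(-3^(2/3) - 3*3^(1/6)*I)/6
 u(a) = (-1/(C1 + a*k))^(1/3)*(-3^(2/3) + 3*3^(1/6)*I)/6


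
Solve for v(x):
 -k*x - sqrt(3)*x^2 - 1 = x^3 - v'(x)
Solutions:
 v(x) = C1 + k*x^2/2 + x^4/4 + sqrt(3)*x^3/3 + x


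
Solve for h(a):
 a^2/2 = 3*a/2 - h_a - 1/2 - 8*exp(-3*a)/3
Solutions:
 h(a) = C1 - a^3/6 + 3*a^2/4 - a/2 + 8*exp(-3*a)/9


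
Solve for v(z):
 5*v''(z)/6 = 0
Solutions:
 v(z) = C1 + C2*z


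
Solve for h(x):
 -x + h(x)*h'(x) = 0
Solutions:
 h(x) = -sqrt(C1 + x^2)
 h(x) = sqrt(C1 + x^2)


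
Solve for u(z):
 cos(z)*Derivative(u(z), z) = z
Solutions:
 u(z) = C1 + Integral(z/cos(z), z)


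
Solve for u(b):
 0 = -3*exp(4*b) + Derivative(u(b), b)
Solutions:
 u(b) = C1 + 3*exp(4*b)/4


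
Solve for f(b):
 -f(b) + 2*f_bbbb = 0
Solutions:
 f(b) = C1*exp(-2^(3/4)*b/2) + C2*exp(2^(3/4)*b/2) + C3*sin(2^(3/4)*b/2) + C4*cos(2^(3/4)*b/2)


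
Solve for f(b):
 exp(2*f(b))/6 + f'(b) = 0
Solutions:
 f(b) = log(-1/(C1 - b))/2 + log(3)/2
 f(b) = log(-sqrt(1/(C1 + b))) + log(3)/2


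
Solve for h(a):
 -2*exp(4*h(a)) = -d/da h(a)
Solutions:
 h(a) = log(-(-1/(C1 + 8*a))^(1/4))
 h(a) = log(-1/(C1 + 8*a))/4
 h(a) = log(-I*(-1/(C1 + 8*a))^(1/4))
 h(a) = log(I*(-1/(C1 + 8*a))^(1/4))


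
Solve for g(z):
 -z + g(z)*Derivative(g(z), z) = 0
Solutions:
 g(z) = -sqrt(C1 + z^2)
 g(z) = sqrt(C1 + z^2)


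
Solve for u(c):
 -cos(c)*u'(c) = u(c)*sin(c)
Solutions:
 u(c) = C1*cos(c)


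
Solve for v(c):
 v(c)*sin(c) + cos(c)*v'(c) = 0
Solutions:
 v(c) = C1*cos(c)


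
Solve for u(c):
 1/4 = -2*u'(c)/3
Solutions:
 u(c) = C1 - 3*c/8


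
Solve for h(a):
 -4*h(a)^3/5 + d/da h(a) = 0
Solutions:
 h(a) = -sqrt(10)*sqrt(-1/(C1 + 4*a))/2
 h(a) = sqrt(10)*sqrt(-1/(C1 + 4*a))/2


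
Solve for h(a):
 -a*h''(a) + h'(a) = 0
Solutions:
 h(a) = C1 + C2*a^2


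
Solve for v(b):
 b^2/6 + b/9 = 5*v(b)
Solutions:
 v(b) = b*(3*b + 2)/90


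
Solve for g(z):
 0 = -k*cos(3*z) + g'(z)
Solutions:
 g(z) = C1 + k*sin(3*z)/3


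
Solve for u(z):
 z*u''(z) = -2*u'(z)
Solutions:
 u(z) = C1 + C2/z


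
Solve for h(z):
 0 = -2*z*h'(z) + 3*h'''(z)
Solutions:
 h(z) = C1 + Integral(C2*airyai(2^(1/3)*3^(2/3)*z/3) + C3*airybi(2^(1/3)*3^(2/3)*z/3), z)


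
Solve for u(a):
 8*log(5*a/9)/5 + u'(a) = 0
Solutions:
 u(a) = C1 - 8*a*log(a)/5 - 8*a*log(5)/5 + 8*a/5 + 16*a*log(3)/5


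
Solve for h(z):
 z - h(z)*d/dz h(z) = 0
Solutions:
 h(z) = -sqrt(C1 + z^2)
 h(z) = sqrt(C1 + z^2)


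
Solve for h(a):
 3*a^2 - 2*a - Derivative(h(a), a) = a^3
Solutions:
 h(a) = C1 - a^4/4 + a^3 - a^2


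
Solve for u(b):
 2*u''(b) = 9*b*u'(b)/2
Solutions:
 u(b) = C1 + C2*erfi(3*sqrt(2)*b/4)


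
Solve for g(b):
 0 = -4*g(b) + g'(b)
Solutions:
 g(b) = C1*exp(4*b)


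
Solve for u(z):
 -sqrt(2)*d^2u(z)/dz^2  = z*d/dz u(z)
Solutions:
 u(z) = C1 + C2*erf(2^(1/4)*z/2)


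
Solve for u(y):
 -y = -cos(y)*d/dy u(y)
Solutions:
 u(y) = C1 + Integral(y/cos(y), y)


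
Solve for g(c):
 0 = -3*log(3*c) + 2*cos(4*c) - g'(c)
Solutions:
 g(c) = C1 - 3*c*log(c) - 3*c*log(3) + 3*c + sin(4*c)/2


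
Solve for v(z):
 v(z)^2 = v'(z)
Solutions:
 v(z) = -1/(C1 + z)


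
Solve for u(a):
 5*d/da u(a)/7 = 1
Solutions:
 u(a) = C1 + 7*a/5


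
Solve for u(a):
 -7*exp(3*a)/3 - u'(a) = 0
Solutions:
 u(a) = C1 - 7*exp(3*a)/9


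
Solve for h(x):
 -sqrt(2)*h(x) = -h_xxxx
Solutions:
 h(x) = C1*exp(-2^(1/8)*x) + C2*exp(2^(1/8)*x) + C3*sin(2^(1/8)*x) + C4*cos(2^(1/8)*x)


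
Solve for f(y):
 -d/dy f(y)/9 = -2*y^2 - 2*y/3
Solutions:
 f(y) = C1 + 6*y^3 + 3*y^2


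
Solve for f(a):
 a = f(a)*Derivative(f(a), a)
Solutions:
 f(a) = -sqrt(C1 + a^2)
 f(a) = sqrt(C1 + a^2)


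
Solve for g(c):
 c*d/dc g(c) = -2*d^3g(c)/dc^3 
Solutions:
 g(c) = C1 + Integral(C2*airyai(-2^(2/3)*c/2) + C3*airybi(-2^(2/3)*c/2), c)


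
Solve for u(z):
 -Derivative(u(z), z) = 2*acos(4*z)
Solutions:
 u(z) = C1 - 2*z*acos(4*z) + sqrt(1 - 16*z^2)/2


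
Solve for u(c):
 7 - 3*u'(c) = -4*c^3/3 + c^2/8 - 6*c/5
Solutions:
 u(c) = C1 + c^4/9 - c^3/72 + c^2/5 + 7*c/3


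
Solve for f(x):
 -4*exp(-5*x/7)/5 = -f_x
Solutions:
 f(x) = C1 - 28*exp(-5*x/7)/25


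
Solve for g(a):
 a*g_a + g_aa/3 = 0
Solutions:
 g(a) = C1 + C2*erf(sqrt(6)*a/2)


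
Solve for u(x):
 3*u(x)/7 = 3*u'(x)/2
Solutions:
 u(x) = C1*exp(2*x/7)


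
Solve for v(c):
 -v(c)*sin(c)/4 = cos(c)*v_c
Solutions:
 v(c) = C1*cos(c)^(1/4)


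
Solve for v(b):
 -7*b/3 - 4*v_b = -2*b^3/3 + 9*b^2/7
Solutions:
 v(b) = C1 + b^4/24 - 3*b^3/28 - 7*b^2/24


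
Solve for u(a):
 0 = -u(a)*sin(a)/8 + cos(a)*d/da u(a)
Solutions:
 u(a) = C1/cos(a)^(1/8)


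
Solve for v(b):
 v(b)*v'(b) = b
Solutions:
 v(b) = -sqrt(C1 + b^2)
 v(b) = sqrt(C1 + b^2)


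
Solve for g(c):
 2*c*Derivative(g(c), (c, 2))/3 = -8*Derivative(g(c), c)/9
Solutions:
 g(c) = C1 + C2/c^(1/3)


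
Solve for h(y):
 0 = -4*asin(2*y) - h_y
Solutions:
 h(y) = C1 - 4*y*asin(2*y) - 2*sqrt(1 - 4*y^2)


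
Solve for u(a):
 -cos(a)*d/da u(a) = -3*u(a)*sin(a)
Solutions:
 u(a) = C1/cos(a)^3


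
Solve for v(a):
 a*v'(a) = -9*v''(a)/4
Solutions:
 v(a) = C1 + C2*erf(sqrt(2)*a/3)


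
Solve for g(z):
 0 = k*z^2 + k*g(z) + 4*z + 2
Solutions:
 g(z) = (-k*z^2 - 4*z - 2)/k


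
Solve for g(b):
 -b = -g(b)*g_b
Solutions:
 g(b) = -sqrt(C1 + b^2)
 g(b) = sqrt(C1 + b^2)


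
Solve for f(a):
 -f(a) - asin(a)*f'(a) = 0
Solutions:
 f(a) = C1*exp(-Integral(1/asin(a), a))


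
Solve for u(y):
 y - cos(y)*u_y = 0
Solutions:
 u(y) = C1 + Integral(y/cos(y), y)


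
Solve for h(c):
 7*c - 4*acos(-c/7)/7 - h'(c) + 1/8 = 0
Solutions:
 h(c) = C1 + 7*c^2/2 - 4*c*acos(-c/7)/7 + c/8 - 4*sqrt(49 - c^2)/7


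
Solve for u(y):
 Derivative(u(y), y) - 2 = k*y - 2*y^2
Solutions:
 u(y) = C1 + k*y^2/2 - 2*y^3/3 + 2*y


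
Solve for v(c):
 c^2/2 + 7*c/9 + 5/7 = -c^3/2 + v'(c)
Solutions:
 v(c) = C1 + c^4/8 + c^3/6 + 7*c^2/18 + 5*c/7


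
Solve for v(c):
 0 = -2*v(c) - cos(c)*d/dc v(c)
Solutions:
 v(c) = C1*(sin(c) - 1)/(sin(c) + 1)


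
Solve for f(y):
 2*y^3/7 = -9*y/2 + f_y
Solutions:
 f(y) = C1 + y^4/14 + 9*y^2/4


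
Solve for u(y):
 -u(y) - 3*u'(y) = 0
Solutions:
 u(y) = C1*exp(-y/3)


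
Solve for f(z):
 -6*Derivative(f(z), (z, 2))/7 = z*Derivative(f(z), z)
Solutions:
 f(z) = C1 + C2*erf(sqrt(21)*z/6)


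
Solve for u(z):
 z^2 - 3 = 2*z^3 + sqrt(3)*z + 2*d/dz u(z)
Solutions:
 u(z) = C1 - z^4/4 + z^3/6 - sqrt(3)*z^2/4 - 3*z/2


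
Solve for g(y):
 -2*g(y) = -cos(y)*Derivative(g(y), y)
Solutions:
 g(y) = C1*(sin(y) + 1)/(sin(y) - 1)


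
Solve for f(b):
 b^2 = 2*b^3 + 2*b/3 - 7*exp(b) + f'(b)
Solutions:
 f(b) = C1 - b^4/2 + b^3/3 - b^2/3 + 7*exp(b)


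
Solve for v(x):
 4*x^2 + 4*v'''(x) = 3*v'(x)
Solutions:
 v(x) = C1 + C2*exp(-sqrt(3)*x/2) + C3*exp(sqrt(3)*x/2) + 4*x^3/9 + 32*x/9


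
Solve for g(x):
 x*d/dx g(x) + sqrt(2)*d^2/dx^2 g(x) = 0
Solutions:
 g(x) = C1 + C2*erf(2^(1/4)*x/2)


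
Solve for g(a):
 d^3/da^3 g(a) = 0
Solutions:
 g(a) = C1 + C2*a + C3*a^2


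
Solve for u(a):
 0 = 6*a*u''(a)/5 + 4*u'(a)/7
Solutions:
 u(a) = C1 + C2*a^(11/21)
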